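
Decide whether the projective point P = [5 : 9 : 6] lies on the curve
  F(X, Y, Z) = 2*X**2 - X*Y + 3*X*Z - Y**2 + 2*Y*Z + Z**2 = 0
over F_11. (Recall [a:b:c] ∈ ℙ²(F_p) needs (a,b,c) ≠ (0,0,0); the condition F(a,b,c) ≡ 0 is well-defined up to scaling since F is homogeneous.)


F(5,9,6) ≡ 4 (mod 11); P is NOT on the curve.

Evaluate F(5, 9, 6) term-by-term (mod 11).
  2*X**2 ↦ 2·25·1·1 = 50
  -X*Y ↦ -1·5·9·1 = -45
  3*X*Z ↦ 3·5·1·6 = 90
  -Y**2 ↦ -1·1·81·1 = -81
  2*Y*Z ↦ 2·1·9·6 = 108
  Z**2 ↦ 1·1·1·36 = 36
Sum: F(5, 9, 6) = (50) + (-45) + (90) + (-81) + (108) + (36) = 158.
Reducing mod 11: 158 ≡ 4 (mod 11).
Since F(a, b, c) ≡ 4 ≠ 0 (mod 11), P does NOT lie on the curve.


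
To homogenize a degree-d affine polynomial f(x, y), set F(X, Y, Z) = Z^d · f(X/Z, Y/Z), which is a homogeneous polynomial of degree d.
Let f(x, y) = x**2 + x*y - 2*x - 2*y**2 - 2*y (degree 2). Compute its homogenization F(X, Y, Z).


F(X, Y, Z) = X**2 + X*Y - 2*X*Z - 2*Y**2 - 2*Y*Z

deg(f) = 2.
Substitute x = X/Z, y = Y/Z into f, then multiply by Z^2.
  monomial 1·x^2·y^0 ↦ 1·X^2·Y^0·Z^0.
  monomial 1·x^1·y^1 ↦ 1·X^1·Y^1·Z^0.
  monomial -2·x^1·y^0 ↦ -2·X^1·Y^0·Z^1.
  monomial -2·x^0·y^2 ↦ -2·X^0·Y^2·Z^0.
  monomial -2·x^0·y^1 ↦ -2·X^0·Y^1·Z^1.
Collecting: F(X, Y, Z) = X**2 + X*Y - 2*X*Z - 2*Y**2 - 2*Y*Z.


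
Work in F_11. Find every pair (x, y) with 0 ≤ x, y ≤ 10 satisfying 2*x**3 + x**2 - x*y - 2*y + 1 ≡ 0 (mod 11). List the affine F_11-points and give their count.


Affine F_11-points: {(0, 6), (1, 5), (2, 8), (3, 4), (4, 4), (5, 8), (6, 5), (7, 6), (8, 0), (9, 0), (9, 1), (9, 2), (9, 3), (9, 4), (9, 5), (9, 6), (9, 7), (9, 8), (9, 9), (9, 10), (10, 0)}; count = 21.

For each of the 121 pairs (x, y) ∈ F_11², evaluate f(x, y) mod 11. Record the zeros.
  x = 0: [0↦1, 1↦10, 2↦8, 3↦6, 4↦4, 5↦2, 6↦0, 7↦9, 8↦7, 9↦5, 10↦3]  zeros at y ∈ {6}
  x = 1: [0↦4, 1↦1, 2↦9, 3↦6, 4↦3, 5↦0, 6↦8, 7↦5, 8↦2, 9↦10, 10↦7]  zeros at y ∈ {5}
  x = 2: [0↦10, 1↦6, 2↦2, 3↦9, 4↦5, 5↦1, 6↦8, 7↦4, 8↦0, 9↦7, 10↦3]  zeros at y ∈ {8}
  x = 3: [0↦9, 1↦4, 2↦10, 3↦5, 4↦0, 5↦6, 6↦1, 7↦7, 8↦2, 9↦8, 10↦3]  zeros at y ∈ {4}
  x = 4: [0↦2, 1↦7, 2↦1, 3↦6, 4↦0, 5↦5, 6↦10, 7↦4, 8↦9, 9↦3, 10↦8]  zeros at y ∈ {4}
  x = 5: [0↦1, 1↦5, 2↦9, 3↦2, 4↦6, 5↦10, 6↦3, 7↦7, 8↦0, 9↦4, 10↦8]  zeros at y ∈ {8}
  x = 6: [0↦7, 1↦10, 2↦2, 3↦5, 4↦8, 5↦0, 6↦3, 7↦6, 8↦9, 9↦1, 10↦4]  zeros at y ∈ {5}
  x = 7: [0↦10, 1↦1, 2↦3, 3↦5, 4↦7, 5↦9, 6↦0, 7↦2, 8↦4, 9↦6, 10↦8]  zeros at y ∈ {6}
  x = 8: [0↦0, 1↦1, 2↦2, 3↦3, 4↦4, 5↦5, 6↦6, 7↦7, 8↦8, 9↦9, 10↦10]  zeros at y ∈ {0}
  x = 9: [0↦0, 1↦0, 2↦0, 3↦0, 4↦0, 5↦0, 6↦0, 7↦0, 8↦0, 9↦0, 10↦0]  zeros at y ∈ {0, 1, 2, 3, 4, 5, 6, 7, 8, 9, 10}
  x = 10: [0↦0, 1↦10, 2↦9, 3↦8, 4↦7, 5↦6, 6↦5, 7↦4, 8↦3, 9↦2, 10↦1]  zeros at y ∈ {0}
Collecting zeros: affine points = {(0, 6), (1, 5), (2, 8), (3, 4), (4, 4), (5, 8), (6, 5), (7, 6), (8, 0), (9, 0), (9, 1), (9, 2), (9, 3), (9, 4), (9, 5), (9, 6), (9, 7), (9, 8), (9, 9), (9, 10), (10, 0)}.
Total count |C(F_11)_aff| = 21.


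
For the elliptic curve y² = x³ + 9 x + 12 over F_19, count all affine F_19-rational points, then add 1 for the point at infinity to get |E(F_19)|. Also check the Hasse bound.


Affine points = {(2, 0), (3, 3), (3, 16), (4, 6), (4, 13), (5, 7), (5, 12), (6, 4), (6, 15), (7, 0), (8, 8), (8, 11), (9, 9), (9, 10), (10, 0), (11, 6), (11, 13), (12, 9), (12, 10), (15, 8), (15, 11), (17, 9), (17, 10)}; affine count = 23; |E(F_19)| = 24.

Discriminant check: Δ ∝ 4a³ + 27b² = 4·9³ + 27·12² = 4·729 + 27·144 ≡ 2 (mod 19). Nonzero ⇒ E is nonsingular.
For each x ∈ F_19, compute rhs = x³ + 9·x + 12 mod 19, then count y ∈ F_19 with y² ≡ rhs.
  x = 0: rhs = 12, matching y values: none (0 points).
  x = 1: rhs = 3, matching y values: none (0 points).
  x = 2: rhs = 0, matching y values: 0 (1 points).
  x = 3: rhs = 9, matching y values: 3, 16 (2 points).
  x = 4: rhs = 17, matching y values: 6, 13 (2 points).
  x = 5: rhs = 11, matching y values: 7, 12 (2 points).
  x = 6: rhs = 16, matching y values: 4, 15 (2 points).
  x = 7: rhs = 0, matching y values: 0 (1 points).
  x = 8: rhs = 7, matching y values: 8, 11 (2 points).
  x = 9: rhs = 5, matching y values: 9, 10 (2 points).
  x = 10: rhs = 0, matching y values: 0 (1 points).
  x = 11: rhs = 17, matching y values: 6, 13 (2 points).
  x = 12: rhs = 5, matching y values: 9, 10 (2 points).
  x = 13: rhs = 8, matching y values: none (0 points).
  x = 14: rhs = 13, matching y values: none (0 points).
  x = 15: rhs = 7, matching y values: 8, 11 (2 points).
  x = 16: rhs = 15, matching y values: none (0 points).
  x = 17: rhs = 5, matching y values: 9, 10 (2 points).
  x = 18: rhs = 2, matching y values: none (0 points).
Total affine count: 23.
Full point count |E(F_19)| = 23 + 1 = 24.
Hasse bound: |24 − (19+1)| = |4| = 4 ≤ 2√19 ≈ 8.7178 ✓.


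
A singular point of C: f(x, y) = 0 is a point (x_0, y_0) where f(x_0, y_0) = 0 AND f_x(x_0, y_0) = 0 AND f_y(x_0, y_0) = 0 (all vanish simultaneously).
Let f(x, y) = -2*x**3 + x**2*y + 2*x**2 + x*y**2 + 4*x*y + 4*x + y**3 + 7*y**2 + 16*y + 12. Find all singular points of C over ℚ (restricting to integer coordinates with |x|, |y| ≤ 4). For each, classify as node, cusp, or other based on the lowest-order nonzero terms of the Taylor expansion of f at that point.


Singular points: {(0, -2)}; classification: cusp.

Compute partial derivatives:
  f_x = -6*x**2 + 2*x*y + 4*x + y**2 + 4*y + 4.
  f_y = x**2 + 2*x*y + 4*x + 3*y**2 + 14*y + 16.
Scan x_0 ∈ {−4, ..., 4}. For each x_0, f_y(x_0, y) is a polynomial in y; find its integer roots y ∈ {−4, ..., 4}, then test f_x and f at those candidates.
  x = -4: f_y(-4, y) = 3*y**2 + 6*y + 16; no integer root y with |y| ≤ 4.
  x = -3: f_y(-3, y) = 3*y**2 + 8*y + 13; no integer root y with |y| ≤ 4.
  x = -2: f_y(-2, y) = 3*y**2 + 10*y + 12; no integer root y with |y| ≤ 4.
  x = -1: f_y(-1, y) = 3*y**2 + 12*y + 13; no integer root y with |y| ≤ 4.
  x = 0: f_y(0, y) = 3*y**2 + 14*y + 16; vanishes at y ∈ {-2}. (0, -2): f_x = 0, f = 0 — SINGULAR.
  x = 1: f_y(1, y) = 3*y**2 + 16*y + 21; vanishes at y ∈ {-3}. (1, -3): f_x = -7 ≠ 0.
  x = 2: f_y(2, y) = 3*y**2 + 18*y + 28; no integer root y with |y| ≤ 4.
  x = 3: f_y(3, y) = 3*y**2 + 20*y + 37; no integer root y with |y| ≤ 4.
  x = 4: f_y(4, y) = 3*y**2 + 22*y + 48; no integer root y with |y| ≤ 4.
Only singular point on the grid: (0, -2).
Classify: substitute x = 0 + u, y = -2 + v and expand: f = -2*u**3 + u**2*v + u*v**2 + v**3 + v**2.
No constant or linear terms (consistent with a singular point). Quadratic part: v**2. Cubic part: -2*u**3 + u**2*v + u*v**2 + v**3.
The quadratic part v**2 is a perfect square, so there is a single (double) tangent line v = 0, i.e. y = -2. Restricting the cubic part to that line (v = 0) leaves -2*u**3 ≠ 0, so f is not divisible by v and the branch is v² ≈ 2*u**3 to lowest order — this is a cusp.
Classification: cusp.


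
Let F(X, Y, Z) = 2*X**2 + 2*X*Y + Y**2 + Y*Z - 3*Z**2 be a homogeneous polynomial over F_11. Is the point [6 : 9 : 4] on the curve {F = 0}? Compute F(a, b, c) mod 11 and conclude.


F(6,9,4) ≡ 7 (mod 11); P is NOT on the curve.

Evaluate F(6, 9, 4) term-by-term (mod 11).
  2*X**2 ↦ 2·36·1·1 = 72
  2*X*Y ↦ 2·6·9·1 = 108
  Y**2 ↦ 1·1·81·1 = 81
  Y*Z ↦ 1·1·9·4 = 36
  -3*Z**2 ↦ -3·1·1·16 = -48
Sum: F(6, 9, 4) = (72) + (108) + (81) + (36) + (-48) = 249.
Reducing mod 11: 249 ≡ 7 (mod 11).
Since F(a, b, c) ≡ 7 ≠ 0 (mod 11), P does NOT lie on the curve.


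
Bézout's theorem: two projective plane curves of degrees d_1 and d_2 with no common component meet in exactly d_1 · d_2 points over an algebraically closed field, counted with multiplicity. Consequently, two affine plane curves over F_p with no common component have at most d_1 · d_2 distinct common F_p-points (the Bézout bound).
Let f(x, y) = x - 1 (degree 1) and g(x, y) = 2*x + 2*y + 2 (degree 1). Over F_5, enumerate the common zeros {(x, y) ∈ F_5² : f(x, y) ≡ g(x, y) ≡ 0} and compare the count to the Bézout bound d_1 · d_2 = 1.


Common zeros: {(1, 3)}; count = 1; Bézout bound = 1.

deg(f) = 1, deg(g) = 1, so Bézout bound = 1.
Scan x ∈ F_5. For each x, list the y ∈ F_5 with f(x, y) ≡ 0 and those with g(x, y) ≡ 0 (mod 5); the common zeros in that column are the intersection.
  x = 0: f ≡ 0 at y ∈ ∅; g ≡ 0 at y ∈ {4}; common: ∅.
  x = 1: f ≡ 0 at y ∈ {0, 1, 2, 3, 4}; g ≡ 0 at y ∈ {3}; common: {3}.
  x = 2: f ≡ 0 at y ∈ ∅; g ≡ 0 at y ∈ {2}; common: ∅.
  x = 3: f ≡ 0 at y ∈ ∅; g ≡ 0 at y ∈ {1}; common: ∅.
  x = 4: f ≡ 0 at y ∈ ∅; g ≡ 0 at y ∈ {0}; common: ∅.
Collecting: common zeros = {(1, 3)}, so the count is 1.
Comparison with the Bézout bound: 1 ≤ 1 = deg(f)·deg(g), as expected for curves with no common component (the bound is attained).


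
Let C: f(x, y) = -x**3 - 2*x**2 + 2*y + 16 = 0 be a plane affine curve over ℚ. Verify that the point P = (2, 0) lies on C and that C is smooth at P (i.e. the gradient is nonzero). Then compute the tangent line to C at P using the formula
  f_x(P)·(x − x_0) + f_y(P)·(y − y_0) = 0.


Tangent line at P: -20*x + 2*y + 40 = 0.

Step 1: f(2, 0) = 0, so P lies on C.
Step 2: partial derivatives
  f_x(x, y) = -3*x**2 - 4*x, f_y(x, y) = 2.
  f_x(P) = -20, f_y(P) = 2 (gradient nonzero, so P is smooth).
Step 3: tangent line at P: -20·(x − 2) + 2·(y − 0) = 0.
Expanding: -20*x + 2*y + 40 = 0.


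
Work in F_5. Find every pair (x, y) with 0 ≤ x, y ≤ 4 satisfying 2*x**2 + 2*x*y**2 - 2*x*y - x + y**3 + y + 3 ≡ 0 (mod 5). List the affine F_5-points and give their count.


Affine F_5-points: {(0, 1), (2, 4), (3, 1), (3, 2), (4, 4)}; count = 5.

For each of the 25 pairs (x, y) ∈ F_5², evaluate f(x, y) mod 5. Record the zeros.
  x = 0: [0↦3, 1↦0, 2↦3, 3↦3, 4↦1]  zeros at y ∈ {1}
  x = 1: [0↦4, 1↦1, 2↦3, 3↦1, 4↦1]  zeros at y ∈ ∅
  x = 2: [0↦4, 1↦1, 2↦2, 3↦3, 4↦0]  zeros at y ∈ {4}
  x = 3: [0↦3, 1↦0, 2↦0, 3↦4, 4↦3]  zeros at y ∈ {1, 2}
  x = 4: [0↦1, 1↦3, 2↦2, 3↦4, 4↦0]  zeros at y ∈ {4}
Collecting zeros: affine points = {(0, 1), (2, 4), (3, 1), (3, 2), (4, 4)}.
Total count |C(F_5)_aff| = 5.


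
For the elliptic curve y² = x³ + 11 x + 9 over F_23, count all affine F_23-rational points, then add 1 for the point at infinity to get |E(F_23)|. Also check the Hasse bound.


Affine points = {(0, 3), (0, 20), (2, 4), (2, 19), (3, 0), (4, 5), (4, 18), (9, 3), (9, 20), (11, 9), (11, 14), (12, 11), (12, 12), (13, 7), (13, 16), (14, 3), (14, 20), (16, 7), (16, 16), (17, 7), (17, 16), (18, 6), (18, 17), (19, 4), (19, 19), (20, 8), (20, 15), (21, 5), (21, 18)}; affine count = 29; |E(F_23)| = 30.

Discriminant check: Δ ∝ 4a³ + 27b² = 4·11³ + 27·9² = 4·1331 + 27·81 ≡ 13 (mod 23). Nonzero ⇒ E is nonsingular.
For each x ∈ F_23, compute rhs = x³ + 11·x + 9 mod 23, then count y ∈ F_23 with y² ≡ rhs.
  x = 0: rhs = 9, matching y values: 3, 20 (2 points).
  x = 1: rhs = 21, matching y values: none (0 points).
  x = 2: rhs = 16, matching y values: 4, 19 (2 points).
  x = 3: rhs = 0, matching y values: 0 (1 points).
  x = 4: rhs = 2, matching y values: 5, 18 (2 points).
  x = 5: rhs = 5, matching y values: none (0 points).
  x = 6: rhs = 15, matching y values: none (0 points).
  x = 7: rhs = 15, matching y values: none (0 points).
  x = 8: rhs = 11, matching y values: none (0 points).
  x = 9: rhs = 9, matching y values: 3, 20 (2 points).
  x = 10: rhs = 15, matching y values: none (0 points).
  x = 11: rhs = 12, matching y values: 9, 14 (2 points).
  x = 12: rhs = 6, matching y values: 11, 12 (2 points).
  x = 13: rhs = 3, matching y values: 7, 16 (2 points).
  x = 14: rhs = 9, matching y values: 3, 20 (2 points).
  x = 15: rhs = 7, matching y values: none (0 points).
  x = 16: rhs = 3, matching y values: 7, 16 (2 points).
  x = 17: rhs = 3, matching y values: 7, 16 (2 points).
  x = 18: rhs = 13, matching y values: 6, 17 (2 points).
  x = 19: rhs = 16, matching y values: 4, 19 (2 points).
  x = 20: rhs = 18, matching y values: 8, 15 (2 points).
  x = 21: rhs = 2, matching y values: 5, 18 (2 points).
  x = 22: rhs = 20, matching y values: none (0 points).
Total affine count: 29.
Full point count |E(F_23)| = 29 + 1 = 30.
Hasse bound: |30 − (23+1)| = |6| = 6 ≤ 2√23 ≈ 9.5917 ✓.


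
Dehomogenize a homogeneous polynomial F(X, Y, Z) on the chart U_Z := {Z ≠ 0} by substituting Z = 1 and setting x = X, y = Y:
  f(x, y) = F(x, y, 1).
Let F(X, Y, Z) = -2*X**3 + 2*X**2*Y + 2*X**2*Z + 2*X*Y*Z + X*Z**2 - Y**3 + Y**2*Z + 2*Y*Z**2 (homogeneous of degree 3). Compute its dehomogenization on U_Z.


f(x, y) = -2*x**3 + 2*x**2*y + 2*x**2 + 2*x*y + x - y**3 + y**2 + 2*y

On U_Z we set Z = 1. Each monomial c·X^i·Y^j·Z^k in F becomes c·x^i·y^j·1^k = c·x^i·y^j.
Substituting Z = 1: F(X, Y, 1) = -2*x**3 + 2*x**2*y + 2*x**2 + 2*x*y + x - y**3 + y**2 + 2*y.
Note: deg(f) ≤ deg(F) = 3; strict inequality happens when F is divisible by Z (lost terms).


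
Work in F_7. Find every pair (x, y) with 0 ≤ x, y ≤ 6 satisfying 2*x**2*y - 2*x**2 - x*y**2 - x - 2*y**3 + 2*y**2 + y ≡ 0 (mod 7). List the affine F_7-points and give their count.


Affine F_7-points: {(0, 0), (3, 0), (4, 1), (6, 5)}; count = 4.

For each of the 49 pairs (x, y) ∈ F_7², evaluate f(x, y) mod 7. Record the zeros.
  x = 0: [0↦0, 1↦1, 2↦1, 3↦2, 4↦6, 5↦1, 6↦3]  zeros at y ∈ {0}
  x = 1: [0↦4, 1↦6, 2↦5, 3↦3, 4↦2, 5↦4, 6↦4]  zeros at y ∈ ∅
  x = 2: [0↦4, 1↦4, 2↦6, 3↦5, 4↦3, 5↦2, 6↦4]  zeros at y ∈ ∅
  x = 3: [0↦0, 1↦2, 2↦4, 3↦1, 4↦2, 5↦2, 6↦3]  zeros at y ∈ {0}
  x = 4: [0↦6, 1↦0, 2↦6, 3↦5, 4↦6, 5↦4, 6↦1]  zeros at y ∈ {1}
  x = 5: [0↦1, 1↦5, 2↦5, 3↦3, 4↦1, 5↦1, 6↦5]  zeros at y ∈ ∅
  x = 6: [0↦6, 1↦3, 2↦1, 3↦2, 4↦1, 5↦0, 6↦1]  zeros at y ∈ {5}
Collecting zeros: affine points = {(0, 0), (3, 0), (4, 1), (6, 5)}.
Total count |C(F_7)_aff| = 4.


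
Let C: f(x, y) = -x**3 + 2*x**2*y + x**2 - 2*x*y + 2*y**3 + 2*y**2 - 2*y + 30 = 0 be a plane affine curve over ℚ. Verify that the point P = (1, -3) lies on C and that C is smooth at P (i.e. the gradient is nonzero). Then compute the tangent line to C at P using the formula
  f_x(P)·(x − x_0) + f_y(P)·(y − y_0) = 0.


Tangent line at P: -7*x + 40*y + 127 = 0.

Step 1: f(1, -3) = 0, so P lies on C.
Step 2: partial derivatives
  f_x(x, y) = -3*x**2 + 4*x*y + 2*x - 2*y, f_y(x, y) = 2*x**2 - 2*x + 6*y**2 + 4*y - 2.
  f_x(P) = -7, f_y(P) = 40 (gradient nonzero, so P is smooth).
Step 3: tangent line at P: -7·(x − 1) + 40·(y − -3) = 0.
Expanding: -7*x + 40*y + 127 = 0.


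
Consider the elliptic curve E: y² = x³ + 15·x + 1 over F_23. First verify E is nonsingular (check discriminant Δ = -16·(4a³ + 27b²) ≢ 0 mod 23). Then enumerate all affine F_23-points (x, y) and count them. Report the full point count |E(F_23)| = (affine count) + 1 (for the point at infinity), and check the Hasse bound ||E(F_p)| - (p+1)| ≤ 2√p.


Affine points = {(0, 1), (0, 22), (2, 4), (2, 19), (3, 2), (3, 21), (6, 10), (6, 13), (7, 9), (7, 14), (8, 9), (8, 14), (10, 1), (10, 22), (11, 5), (11, 18), (12, 0), (13, 1), (13, 22), (15, 6), (15, 17), (16, 6), (16, 17), (18, 10), (18, 13), (21, 3), (21, 20), (22, 10), (22, 13)}; affine count = 29; |E(F_23)| = 30.

Discriminant check: Δ ∝ 4a³ + 27b² = 4·15³ + 27·1² = 4·3375 + 27·1 ≡ 3 (mod 23). Nonzero ⇒ E is nonsingular.
For each x ∈ F_23, compute rhs = x³ + 15·x + 1 mod 23, then count y ∈ F_23 with y² ≡ rhs.
  x = 0: rhs = 1, matching y values: 1, 22 (2 points).
  x = 1: rhs = 17, matching y values: none (0 points).
  x = 2: rhs = 16, matching y values: 4, 19 (2 points).
  x = 3: rhs = 4, matching y values: 2, 21 (2 points).
  x = 4: rhs = 10, matching y values: none (0 points).
  x = 5: rhs = 17, matching y values: none (0 points).
  x = 6: rhs = 8, matching y values: 10, 13 (2 points).
  x = 7: rhs = 12, matching y values: 9, 14 (2 points).
  x = 8: rhs = 12, matching y values: 9, 14 (2 points).
  x = 9: rhs = 14, matching y values: none (0 points).
  x = 10: rhs = 1, matching y values: 1, 22 (2 points).
  x = 11: rhs = 2, matching y values: 5, 18 (2 points).
  x = 12: rhs = 0, matching y values: 0 (1 points).
  x = 13: rhs = 1, matching y values: 1, 22 (2 points).
  x = 14: rhs = 11, matching y values: none (0 points).
  x = 15: rhs = 13, matching y values: 6, 17 (2 points).
  x = 16: rhs = 13, matching y values: 6, 17 (2 points).
  x = 17: rhs = 17, matching y values: none (0 points).
  x = 18: rhs = 8, matching y values: 10, 13 (2 points).
  x = 19: rhs = 15, matching y values: none (0 points).
  x = 20: rhs = 21, matching y values: none (0 points).
  x = 21: rhs = 9, matching y values: 3, 20 (2 points).
  x = 22: rhs = 8, matching y values: 10, 13 (2 points).
Total affine count: 29.
Full point count |E(F_23)| = 29 + 1 = 30.
Hasse bound: |30 − (23+1)| = |6| = 6 ≤ 2√23 ≈ 9.5917 ✓.


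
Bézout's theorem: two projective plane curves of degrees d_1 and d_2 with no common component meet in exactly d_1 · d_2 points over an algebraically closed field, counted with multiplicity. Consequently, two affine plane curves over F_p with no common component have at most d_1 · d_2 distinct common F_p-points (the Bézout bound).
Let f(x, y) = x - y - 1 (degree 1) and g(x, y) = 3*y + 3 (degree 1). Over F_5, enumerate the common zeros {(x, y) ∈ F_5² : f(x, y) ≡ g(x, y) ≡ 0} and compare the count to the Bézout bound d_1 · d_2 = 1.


Common zeros: {(0, 4)}; count = 1; Bézout bound = 1.

deg(f) = 1, deg(g) = 1, so Bézout bound = 1.
Scan x ∈ F_5. For each x, list the y ∈ F_5 with f(x, y) ≡ 0 and those with g(x, y) ≡ 0 (mod 5); the common zeros in that column are the intersection.
  x = 0: f ≡ 0 at y ∈ {4}; g ≡ 0 at y ∈ {4}; common: {4}.
  x = 1: f ≡ 0 at y ∈ {0}; g ≡ 0 at y ∈ {4}; common: ∅.
  x = 2: f ≡ 0 at y ∈ {1}; g ≡ 0 at y ∈ {4}; common: ∅.
  x = 3: f ≡ 0 at y ∈ {2}; g ≡ 0 at y ∈ {4}; common: ∅.
  x = 4: f ≡ 0 at y ∈ {3}; g ≡ 0 at y ∈ {4}; common: ∅.
Collecting: common zeros = {(0, 4)}, so the count is 1.
Comparison with the Bézout bound: 1 ≤ 1 = deg(f)·deg(g), as expected for curves with no common component (the bound is attained).


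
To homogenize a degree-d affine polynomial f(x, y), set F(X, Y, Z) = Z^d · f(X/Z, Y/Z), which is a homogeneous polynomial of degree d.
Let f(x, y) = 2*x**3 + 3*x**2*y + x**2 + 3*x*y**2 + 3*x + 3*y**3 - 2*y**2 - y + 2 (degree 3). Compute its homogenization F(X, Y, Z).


F(X, Y, Z) = 2*X**3 + 3*X**2*Y + X**2*Z + 3*X*Y**2 + 3*X*Z**2 + 3*Y**3 - 2*Y**2*Z - Y*Z**2 + 2*Z**3

deg(f) = 3.
Substitute x = X/Z, y = Y/Z into f, then multiply by Z^3.
  monomial 2·x^3·y^0 ↦ 2·X^3·Y^0·Z^0.
  monomial 3·x^2·y^1 ↦ 3·X^2·Y^1·Z^0.
  monomial 1·x^2·y^0 ↦ 1·X^2·Y^0·Z^1.
  monomial 3·x^1·y^2 ↦ 3·X^1·Y^2·Z^0.
  monomial 3·x^1·y^0 ↦ 3·X^1·Y^0·Z^2.
  monomial 3·x^0·y^3 ↦ 3·X^0·Y^3·Z^0.
  monomial -2·x^0·y^2 ↦ -2·X^0·Y^2·Z^1.
  monomial -1·x^0·y^1 ↦ -1·X^0·Y^1·Z^2.
  monomial 2·x^0·y^0 ↦ 2·X^0·Y^0·Z^3.
Collecting: F(X, Y, Z) = 2*X**3 + 3*X**2*Y + X**2*Z + 3*X*Y**2 + 3*X*Z**2 + 3*Y**3 - 2*Y**2*Z - Y*Z**2 + 2*Z**3.


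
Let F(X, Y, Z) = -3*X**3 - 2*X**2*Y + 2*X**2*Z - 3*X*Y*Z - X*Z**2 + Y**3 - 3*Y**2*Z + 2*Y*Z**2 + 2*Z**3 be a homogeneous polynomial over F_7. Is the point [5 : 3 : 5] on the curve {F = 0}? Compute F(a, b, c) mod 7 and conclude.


F(5,3,5) ≡ 3 (mod 7); P is NOT on the curve.

Evaluate F(5, 3, 5) term-by-term (mod 7).
  -3*X**3 ↦ -3·125·1·1 = -375
  -2*X**2*Y ↦ -2·25·3·1 = -150
  2*X**2*Z ↦ 2·25·1·5 = 250
  -3*X*Y*Z ↦ -3·5·3·5 = -225
  -X*Z**2 ↦ -1·5·1·25 = -125
  Y**3 ↦ 1·1·27·1 = 27
  -3*Y**2*Z ↦ -3·1·9·5 = -135
  2*Y*Z**2 ↦ 2·1·3·25 = 150
  2*Z**3 ↦ 2·1·1·125 = 250
Sum: F(5, 3, 5) = (-375) + (-150) + (250) + (-225) + (-125) + (27) + (-135) + (150) + (250) = -333.
Reducing mod 7: -333 ≡ 3 (mod 7).
Since F(a, b, c) ≡ 3 ≠ 0 (mod 7), P does NOT lie on the curve.


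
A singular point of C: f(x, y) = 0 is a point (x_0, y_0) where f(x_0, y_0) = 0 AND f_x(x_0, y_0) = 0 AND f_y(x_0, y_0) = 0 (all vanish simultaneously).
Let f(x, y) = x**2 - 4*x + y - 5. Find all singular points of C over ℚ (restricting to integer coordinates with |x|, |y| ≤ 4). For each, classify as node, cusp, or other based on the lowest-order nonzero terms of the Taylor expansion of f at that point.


No singular points in the scanned grid; C is smooth there.

Compute partial derivatives:
  f_x = 2*x - 4.
  f_y = 1.
f_y = 1 is a nonzero constant, so f_y never vanishes: no point (x, y) can satisfy f = f_x = f_y = 0. In particular no (x, y) ∈ {−4, ..., 4}² is singular; the curve is smooth.


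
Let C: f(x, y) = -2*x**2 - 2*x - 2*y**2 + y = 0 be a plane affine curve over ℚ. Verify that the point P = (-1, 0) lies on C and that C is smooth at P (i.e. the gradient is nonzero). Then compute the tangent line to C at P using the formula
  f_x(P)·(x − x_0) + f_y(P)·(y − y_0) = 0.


Tangent line at P: 2*x + y + 2 = 0.

Step 1: f(-1, 0) = 0, so P lies on C.
Step 2: partial derivatives
  f_x(x, y) = -4*x - 2, f_y(x, y) = 1 - 4*y.
  f_x(P) = 2, f_y(P) = 1 (gradient nonzero, so P is smooth).
Step 3: tangent line at P: 2·(x − -1) + 1·(y − 0) = 0.
Expanding: 2*x + y + 2 = 0.


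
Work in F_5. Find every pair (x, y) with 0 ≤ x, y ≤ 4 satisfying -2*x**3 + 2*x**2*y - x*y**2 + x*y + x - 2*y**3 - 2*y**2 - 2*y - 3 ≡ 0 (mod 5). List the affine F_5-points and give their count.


Affine F_5-points: {(1, 2), (2, 1), (4, 4)}; count = 3.

For each of the 25 pairs (x, y) ∈ F_5², evaluate f(x, y) mod 5. Record the zeros.
  x = 0: [0↦2, 1↦1, 2↦4, 3↦4, 4↦4]  zeros at y ∈ ∅
  x = 1: [0↦1, 1↦2, 2↦0, 3↦3, 4↦4]  zeros at y ∈ {2}
  x = 2: [0↦3, 1↦0, 2↦2, 3↦2, 4↦3]  zeros at y ∈ {1}
  x = 3: [0↦1, 1↦3, 2↦3, 3↦4, 4↦4]  zeros at y ∈ ∅
  x = 4: [0↦3, 1↦4, 2↦1, 3↦2, 4↦0]  zeros at y ∈ {4}
Collecting zeros: affine points = {(1, 2), (2, 1), (4, 4)}.
Total count |C(F_5)_aff| = 3.


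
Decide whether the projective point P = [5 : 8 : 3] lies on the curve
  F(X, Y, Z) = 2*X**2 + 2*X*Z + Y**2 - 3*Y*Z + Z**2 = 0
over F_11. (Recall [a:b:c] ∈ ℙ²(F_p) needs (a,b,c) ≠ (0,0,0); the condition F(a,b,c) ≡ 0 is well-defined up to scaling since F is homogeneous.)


F(5,8,3) ≡ 4 (mod 11); P is NOT on the curve.

Evaluate F(5, 8, 3) term-by-term (mod 11).
  2*X**2 ↦ 2·25·1·1 = 50
  2*X*Z ↦ 2·5·1·3 = 30
  Y**2 ↦ 1·1·64·1 = 64
  -3*Y*Z ↦ -3·1·8·3 = -72
  Z**2 ↦ 1·1·1·9 = 9
Sum: F(5, 8, 3) = (50) + (30) + (64) + (-72) + (9) = 81.
Reducing mod 11: 81 ≡ 4 (mod 11).
Since F(a, b, c) ≡ 4 ≠ 0 (mod 11), P does NOT lie on the curve.


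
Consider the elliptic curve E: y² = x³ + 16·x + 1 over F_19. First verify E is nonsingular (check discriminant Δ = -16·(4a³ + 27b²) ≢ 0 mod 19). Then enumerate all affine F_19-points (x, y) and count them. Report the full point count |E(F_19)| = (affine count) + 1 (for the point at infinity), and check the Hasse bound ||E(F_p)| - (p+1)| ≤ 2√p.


Affine points = {(0, 1), (0, 18), (3, 0), (5, 4), (5, 15), (6, 3), (6, 16), (7, 0), (9, 0), (11, 8), (11, 11), (14, 9), (14, 10), (15, 5), (15, 14)}; affine count = 15; |E(F_19)| = 16.

Discriminant check: Δ ∝ 4a³ + 27b² = 4·16³ + 27·1² = 4·4096 + 27·1 ≡ 14 (mod 19). Nonzero ⇒ E is nonsingular.
For each x ∈ F_19, compute rhs = x³ + 16·x + 1 mod 19, then count y ∈ F_19 with y² ≡ rhs.
  x = 0: rhs = 1, matching y values: 1, 18 (2 points).
  x = 1: rhs = 18, matching y values: none (0 points).
  x = 2: rhs = 3, matching y values: none (0 points).
  x = 3: rhs = 0, matching y values: 0 (1 points).
  x = 4: rhs = 15, matching y values: none (0 points).
  x = 5: rhs = 16, matching y values: 4, 15 (2 points).
  x = 6: rhs = 9, matching y values: 3, 16 (2 points).
  x = 7: rhs = 0, matching y values: 0 (1 points).
  x = 8: rhs = 14, matching y values: none (0 points).
  x = 9: rhs = 0, matching y values: 0 (1 points).
  x = 10: rhs = 2, matching y values: none (0 points).
  x = 11: rhs = 7, matching y values: 8, 11 (2 points).
  x = 12: rhs = 2, matching y values: none (0 points).
  x = 13: rhs = 12, matching y values: none (0 points).
  x = 14: rhs = 5, matching y values: 9, 10 (2 points).
  x = 15: rhs = 6, matching y values: 5, 14 (2 points).
  x = 16: rhs = 2, matching y values: none (0 points).
  x = 17: rhs = 18, matching y values: none (0 points).
  x = 18: rhs = 3, matching y values: none (0 points).
Total affine count: 15.
Full point count |E(F_19)| = 15 + 1 = 16.
Hasse bound: |16 − (19+1)| = |-4| = 4 ≤ 2√19 ≈ 8.7178 ✓.


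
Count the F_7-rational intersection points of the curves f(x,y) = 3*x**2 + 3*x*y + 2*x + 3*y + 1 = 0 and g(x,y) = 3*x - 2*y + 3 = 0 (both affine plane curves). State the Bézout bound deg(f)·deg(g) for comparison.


Common zeros: ∅; count = 0; Bézout bound = 2.

deg(f) = 2, deg(g) = 1, so Bézout bound = 2.
Scan x ∈ F_7. For each x, list the y ∈ F_7 with f(x, y) ≡ 0 and those with g(x, y) ≡ 0 (mod 7); the common zeros in that column are the intersection.
  x = 0: f ≡ 0 at y ∈ {2}; g ≡ 0 at y ∈ {5}; common: ∅.
  x = 1: f ≡ 0 at y ∈ {6}; g ≡ 0 at y ∈ {3}; common: ∅.
  x = 2: f ≡ 0 at y ∈ {2}; g ≡ 0 at y ∈ {1}; common: ∅.
  x = 3: f ≡ 0 at y ∈ {3}; g ≡ 0 at y ∈ {6}; common: ∅.
  x = 4: f ≡ 0 at y ∈ {6}; g ≡ 0 at y ∈ {4}; common: ∅.
  x = 5: f ≡ 0 at y ∈ {3}; g ≡ 0 at y ∈ {2}; common: ∅.
  x = 6: f ≡ 0 at y ∈ ∅; g ≡ 0 at y ∈ {0}; common: ∅.
Collecting: common zeros = ∅, so the count is 0.
Comparison with the Bézout bound: 0 ≤ 2 = deg(f)·deg(g), as expected for curves with no common component (the affine F_7-count falls short of the bound because intersections may lie at infinity, over extension fields, or carry multiplicity).


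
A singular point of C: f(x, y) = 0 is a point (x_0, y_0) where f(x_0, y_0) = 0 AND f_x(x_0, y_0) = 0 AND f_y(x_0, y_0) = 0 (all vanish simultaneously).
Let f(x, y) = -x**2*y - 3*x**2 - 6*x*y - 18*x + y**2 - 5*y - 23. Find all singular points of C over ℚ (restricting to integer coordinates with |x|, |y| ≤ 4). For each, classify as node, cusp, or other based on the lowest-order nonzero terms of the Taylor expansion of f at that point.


Singular points: {(-3, -2)}; classification: node.

Compute partial derivatives:
  f_x = -2*x*y - 6*x - 6*y - 18.
  f_y = -x**2 - 6*x + 2*y - 5.
Scan x_0 ∈ {−4, ..., 4}. For each x_0, f_y(x_0, y) is a polynomial in y; find its integer roots y ∈ {−4, ..., 4}, then test f_x and f at those candidates.
  x = -4: f_y(-4, y) = 2*y + 3; no integer root y with |y| ≤ 4.
  x = -3: f_y(-3, y) = 2*y + 4; vanishes at y ∈ {-2}. (-3, -2): f_x = 0, f = 0 — SINGULAR.
  x = -2: f_y(-2, y) = 2*y + 3; no integer root y with |y| ≤ 4.
  x = -1: f_y(-1, y) = 2*y; vanishes at y ∈ {0}. (-1, 0): f_x = -12 ≠ 0.
  x = 0: f_y(0, y) = 2*y - 5; no integer root y with |y| ≤ 4.
  x = 1: f_y(1, y) = 2*y - 12; no integer root y with |y| ≤ 4.
  x = 2: f_y(2, y) = 2*y - 21; no integer root y with |y| ≤ 4.
  x = 3: f_y(3, y) = 2*y - 32; no integer root y with |y| ≤ 4.
  x = 4: f_y(4, y) = 2*y - 45; no integer root y with |y| ≤ 4.
Only singular point on the grid: (-3, -2).
Classify: substitute x = -3 + u, y = -2 + v and expand: f = -u**2*v - u**2 + v**2.
No constant or linear terms (consistent with a singular point). Quadratic part: -u**2 + v**2. Cubic part: -u**2*v.
The quadratic part v**2 - u**2 = (v − u)(v + u) splits into two distinct linear factors, so there are two distinct tangent lines y − -2 = ±(x − -3) — this is a node (ordinary double point).
Classification: node.


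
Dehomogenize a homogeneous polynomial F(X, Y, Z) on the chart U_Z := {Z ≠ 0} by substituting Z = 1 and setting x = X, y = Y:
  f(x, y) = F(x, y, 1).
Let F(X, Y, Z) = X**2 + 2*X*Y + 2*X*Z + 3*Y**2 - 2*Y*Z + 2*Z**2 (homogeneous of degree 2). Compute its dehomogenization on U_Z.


f(x, y) = x**2 + 2*x*y + 2*x + 3*y**2 - 2*y + 2

On U_Z we set Z = 1. Each monomial c·X^i·Y^j·Z^k in F becomes c·x^i·y^j·1^k = c·x^i·y^j.
Substituting Z = 1: F(X, Y, 1) = x**2 + 2*x*y + 2*x + 3*y**2 - 2*y + 2.
Note: deg(f) ≤ deg(F) = 2; strict inequality happens when F is divisible by Z (lost terms).


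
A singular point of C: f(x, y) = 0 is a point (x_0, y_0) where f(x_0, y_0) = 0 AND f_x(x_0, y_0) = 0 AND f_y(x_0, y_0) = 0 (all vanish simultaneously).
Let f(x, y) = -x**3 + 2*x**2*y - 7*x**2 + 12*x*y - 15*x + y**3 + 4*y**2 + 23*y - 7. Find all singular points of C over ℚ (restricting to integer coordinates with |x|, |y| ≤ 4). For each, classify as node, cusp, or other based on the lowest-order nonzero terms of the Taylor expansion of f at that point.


Singular points: {(-3, -1)}; classification: cusp.

Compute partial derivatives:
  f_x = -3*x**2 + 4*x*y - 14*x + 12*y - 15.
  f_y = 2*x**2 + 12*x + 3*y**2 + 8*y + 23.
Scan x_0 ∈ {−4, ..., 4}. For each x_0, f_y(x_0, y) is a polynomial in y; find its integer roots y ∈ {−4, ..., 4}, then test f_x and f at those candidates.
  x = -4: f_y(-4, y) = 3*y**2 + 8*y + 7; no integer root y with |y| ≤ 4.
  x = -3: f_y(-3, y) = 3*y**2 + 8*y + 5; vanishes at y ∈ {-1}. (-3, -1): f_x = 0, f = 0 — SINGULAR.
  x = -2: f_y(-2, y) = 3*y**2 + 8*y + 7; no integer root y with |y| ≤ 4.
  x = -1: f_y(-1, y) = 3*y**2 + 8*y + 13; no integer root y with |y| ≤ 4.
  x = 0: f_y(0, y) = 3*y**2 + 8*y + 23; no integer root y with |y| ≤ 4.
  x = 1: f_y(1, y) = 3*y**2 + 8*y + 37; no integer root y with |y| ≤ 4.
  x = 2: f_y(2, y) = 3*y**2 + 8*y + 55; no integer root y with |y| ≤ 4.
  x = 3: f_y(3, y) = 3*y**2 + 8*y + 77; no integer root y with |y| ≤ 4.
  x = 4: f_y(4, y) = 3*y**2 + 8*y + 103; no integer root y with |y| ≤ 4.
Only singular point on the grid: (-3, -1).
Classify: substitute x = -3 + u, y = -1 + v and expand: f = -u**3 + 2*u**2*v + v**3 + v**2.
No constant or linear terms (consistent with a singular point). Quadratic part: v**2. Cubic part: -u**3 + 2*u**2*v + v**3.
The quadratic part v**2 is a perfect square, so there is a single (double) tangent line v = 0, i.e. y = -1. Restricting the cubic part to that line (v = 0) leaves -u**3 ≠ 0, so f is not divisible by v and the branch is v² ≈ u**3 to lowest order — this is a cusp.
Classification: cusp.


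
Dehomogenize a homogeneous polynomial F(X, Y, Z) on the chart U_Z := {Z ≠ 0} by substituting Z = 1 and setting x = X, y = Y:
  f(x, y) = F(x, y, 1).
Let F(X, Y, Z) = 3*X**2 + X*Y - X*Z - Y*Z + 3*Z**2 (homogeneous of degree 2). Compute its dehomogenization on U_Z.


f(x, y) = 3*x**2 + x*y - x - y + 3

On U_Z we set Z = 1. Each monomial c·X^i·Y^j·Z^k in F becomes c·x^i·y^j·1^k = c·x^i·y^j.
Substituting Z = 1: F(X, Y, 1) = 3*x**2 + x*y - x - y + 3.
Note: deg(f) ≤ deg(F) = 2; strict inequality happens when F is divisible by Z (lost terms).


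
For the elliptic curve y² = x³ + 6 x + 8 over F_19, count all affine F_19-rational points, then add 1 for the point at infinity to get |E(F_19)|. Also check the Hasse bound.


Affine points = {(2, 3), (2, 16), (4, 1), (4, 18), (5, 7), (5, 12), (8, 6), (8, 13), (10, 2), (10, 17), (14, 9), (14, 10), (16, 1), (16, 18), (17, 8), (17, 11), (18, 1), (18, 18)}; affine count = 18; |E(F_19)| = 19.

Discriminant check: Δ ∝ 4a³ + 27b² = 4·6³ + 27·8² = 4·216 + 27·64 ≡ 8 (mod 19). Nonzero ⇒ E is nonsingular.
For each x ∈ F_19, compute rhs = x³ + 6·x + 8 mod 19, then count y ∈ F_19 with y² ≡ rhs.
  x = 0: rhs = 8, matching y values: none (0 points).
  x = 1: rhs = 15, matching y values: none (0 points).
  x = 2: rhs = 9, matching y values: 3, 16 (2 points).
  x = 3: rhs = 15, matching y values: none (0 points).
  x = 4: rhs = 1, matching y values: 1, 18 (2 points).
  x = 5: rhs = 11, matching y values: 7, 12 (2 points).
  x = 6: rhs = 13, matching y values: none (0 points).
  x = 7: rhs = 13, matching y values: none (0 points).
  x = 8: rhs = 17, matching y values: 6, 13 (2 points).
  x = 9: rhs = 12, matching y values: none (0 points).
  x = 10: rhs = 4, matching y values: 2, 17 (2 points).
  x = 11: rhs = 18, matching y values: none (0 points).
  x = 12: rhs = 3, matching y values: none (0 points).
  x = 13: rhs = 3, matching y values: none (0 points).
  x = 14: rhs = 5, matching y values: 9, 10 (2 points).
  x = 15: rhs = 15, matching y values: none (0 points).
  x = 16: rhs = 1, matching y values: 1, 18 (2 points).
  x = 17: rhs = 7, matching y values: 8, 11 (2 points).
  x = 18: rhs = 1, matching y values: 1, 18 (2 points).
Total affine count: 18.
Full point count |E(F_19)| = 18 + 1 = 19.
Hasse bound: |19 − (19+1)| = |-1| = 1 ≤ 2√19 ≈ 8.7178 ✓.


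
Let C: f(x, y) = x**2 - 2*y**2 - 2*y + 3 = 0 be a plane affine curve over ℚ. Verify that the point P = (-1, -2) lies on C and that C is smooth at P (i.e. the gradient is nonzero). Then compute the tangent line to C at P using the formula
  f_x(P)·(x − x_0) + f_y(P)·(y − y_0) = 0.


Tangent line at P: -2*x + 6*y + 10 = 0.

Step 1: f(-1, -2) = 0, so P lies on C.
Step 2: partial derivatives
  f_x(x, y) = 2*x, f_y(x, y) = -4*y - 2.
  f_x(P) = -2, f_y(P) = 6 (gradient nonzero, so P is smooth).
Step 3: tangent line at P: -2·(x − -1) + 6·(y − -2) = 0.
Expanding: -2*x + 6*y + 10 = 0.


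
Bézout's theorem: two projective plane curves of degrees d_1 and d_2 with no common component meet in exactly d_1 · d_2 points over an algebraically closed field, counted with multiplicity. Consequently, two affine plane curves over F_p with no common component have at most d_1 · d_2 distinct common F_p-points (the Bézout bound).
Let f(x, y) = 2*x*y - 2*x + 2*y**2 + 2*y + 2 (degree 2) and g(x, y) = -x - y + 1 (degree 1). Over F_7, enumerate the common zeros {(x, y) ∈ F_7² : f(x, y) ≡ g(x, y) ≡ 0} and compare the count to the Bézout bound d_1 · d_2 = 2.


Common zeros: {(1, 0)}; count = 1; Bézout bound = 2.

deg(f) = 2, deg(g) = 1, so Bézout bound = 2.
Scan x ∈ F_7. For each x, list the y ∈ F_7 with f(x, y) ≡ 0 and those with g(x, y) ≡ 0 (mod 7); the common zeros in that column are the intersection.
  x = 0: f ≡ 0 at y ∈ {2, 4}; g ≡ 0 at y ∈ {1}; common: ∅.
  x = 1: f ≡ 0 at y ∈ {0, 5}; g ≡ 0 at y ∈ {0}; common: {0}.
  x = 2: f ≡ 0 at y ∈ ∅; g ≡ 0 at y ∈ {6}; common: ∅.
  x = 3: f ≡ 0 at y ∈ ∅; g ≡ 0 at y ∈ {5}; common: ∅.
  x = 4: f ≡ 0 at y ∈ {3, 6}; g ≡ 0 at y ∈ {4}; common: ∅.
  x = 5: f ≡ 0 at y ∈ ∅; g ≡ 0 at y ∈ {3}; common: ∅.
  x = 6: f ≡ 0 at y ∈ ∅; g ≡ 0 at y ∈ {2}; common: ∅.
Collecting: common zeros = {(1, 0)}, so the count is 1.
Comparison with the Bézout bound: 1 ≤ 2 = deg(f)·deg(g), as expected for curves with no common component (the affine F_7-count falls short of the bound because intersections may lie at infinity, over extension fields, or carry multiplicity).


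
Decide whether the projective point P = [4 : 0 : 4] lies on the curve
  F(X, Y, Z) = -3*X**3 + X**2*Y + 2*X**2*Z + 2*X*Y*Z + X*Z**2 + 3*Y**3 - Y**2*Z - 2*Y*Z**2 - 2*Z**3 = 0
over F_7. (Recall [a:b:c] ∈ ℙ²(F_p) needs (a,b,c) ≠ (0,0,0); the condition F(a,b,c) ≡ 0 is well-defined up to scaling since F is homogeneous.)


F(4,0,4) ≡ 5 (mod 7); P is NOT on the curve.

Evaluate F(4, 0, 4) term-by-term (mod 7).
  -3*X**3 ↦ -3·64·1·1 = -192
  X**2*Y ↦ 1·16·0·1 = 0
  2*X**2*Z ↦ 2·16·1·4 = 128
  2*X*Y*Z ↦ 2·4·0·4 = 0
  X*Z**2 ↦ 1·4·1·16 = 64
  3*Y**3 ↦ 3·1·0·1 = 0
  -Y**2*Z ↦ -1·1·0·4 = 0
  -2*Y*Z**2 ↦ -2·1·0·16 = 0
  -2*Z**3 ↦ -2·1·1·64 = -128
Sum: F(4, 0, 4) = (-192) + (0) + (128) + (0) + (64) + (0) + (0) + (0) + (-128) = -128.
Reducing mod 7: -128 ≡ 5 (mod 7).
Since F(a, b, c) ≡ 5 ≠ 0 (mod 7), P does NOT lie on the curve.


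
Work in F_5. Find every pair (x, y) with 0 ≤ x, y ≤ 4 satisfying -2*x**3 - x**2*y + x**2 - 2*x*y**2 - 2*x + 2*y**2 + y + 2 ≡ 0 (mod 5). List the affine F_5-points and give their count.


Affine F_5-points: {(0, 1), (3, 4)}; count = 2.

For each of the 25 pairs (x, y) ∈ F_5², evaluate f(x, y) mod 5. Record the zeros.
  x = 0: [0↦2, 1↦0, 2↦2, 3↦3, 4↦3]  zeros at y ∈ {1}
  x = 1: [0↦4, 1↦4, 2↦4, 3↦4, 4↦4]  zeros at y ∈ ∅
  x = 2: [0↦1, 1↦1, 2↦2, 3↦4, 4↦2]  zeros at y ∈ ∅
  x = 3: [0↦1, 1↦4, 2↦4, 3↦1, 4↦0]  zeros at y ∈ {4}
  x = 4: [0↦2, 1↦1, 2↦3, 3↦3, 4↦1]  zeros at y ∈ ∅
Collecting zeros: affine points = {(0, 1), (3, 4)}.
Total count |C(F_5)_aff| = 2.


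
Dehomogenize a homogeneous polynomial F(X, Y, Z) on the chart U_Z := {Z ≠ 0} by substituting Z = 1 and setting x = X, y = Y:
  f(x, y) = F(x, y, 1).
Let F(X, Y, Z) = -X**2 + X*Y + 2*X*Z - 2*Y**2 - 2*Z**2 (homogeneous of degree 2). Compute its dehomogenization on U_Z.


f(x, y) = -x**2 + x*y + 2*x - 2*y**2 - 2

On U_Z we set Z = 1. Each monomial c·X^i·Y^j·Z^k in F becomes c·x^i·y^j·1^k = c·x^i·y^j.
Substituting Z = 1: F(X, Y, 1) = -x**2 + x*y + 2*x - 2*y**2 - 2.
Note: deg(f) ≤ deg(F) = 2; strict inequality happens when F is divisible by Z (lost terms).


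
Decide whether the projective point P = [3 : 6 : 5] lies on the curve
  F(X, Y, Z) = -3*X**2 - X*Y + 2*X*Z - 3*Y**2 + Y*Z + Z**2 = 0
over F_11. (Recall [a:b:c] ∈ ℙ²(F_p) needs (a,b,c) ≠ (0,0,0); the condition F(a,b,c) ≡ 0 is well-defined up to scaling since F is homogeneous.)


F(3,6,5) ≡ 9 (mod 11); P is NOT on the curve.

Evaluate F(3, 6, 5) term-by-term (mod 11).
  -3*X**2 ↦ -3·9·1·1 = -27
  -X*Y ↦ -1·3·6·1 = -18
  2*X*Z ↦ 2·3·1·5 = 30
  -3*Y**2 ↦ -3·1·36·1 = -108
  Y*Z ↦ 1·1·6·5 = 30
  Z**2 ↦ 1·1·1·25 = 25
Sum: F(3, 6, 5) = (-27) + (-18) + (30) + (-108) + (30) + (25) = -68.
Reducing mod 11: -68 ≡ 9 (mod 11).
Since F(a, b, c) ≡ 9 ≠ 0 (mod 11), P does NOT lie on the curve.


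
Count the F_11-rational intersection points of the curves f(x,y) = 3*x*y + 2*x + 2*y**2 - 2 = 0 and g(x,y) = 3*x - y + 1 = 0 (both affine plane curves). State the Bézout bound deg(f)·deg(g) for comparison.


Common zeros: {(0, 1), (1, 4)}; count = 2; Bézout bound = 2.

deg(f) = 2, deg(g) = 1, so Bézout bound = 2.
Scan x ∈ F_11. For each x, list the y ∈ F_11 with f(x, y) ≡ 0 and those with g(x, y) ≡ 0 (mod 11); the common zeros in that column are the intersection.
  x = 0: f ≡ 0 at y ∈ {1, 10}; g ≡ 0 at y ∈ {1}; common: {1}.
  x = 1: f ≡ 0 at y ∈ {0, 4}; g ≡ 0 at y ∈ {4}; common: {4}.
  x = 2: f ≡ 0 at y ∈ {2, 6}; g ≡ 0 at y ∈ {7}; common: ∅.
  x = 3: f ≡ 0 at y ∈ {5, 7}; g ≡ 0 at y ∈ {10}; common: ∅.
  x = 4: f ≡ 0 at y ∈ ∅; g ≡ 0 at y ∈ {2}; common: ∅.
  x = 5: f ≡ 0 at y ∈ ∅; g ≡ 0 at y ∈ {5}; common: ∅.
  x = 6: f ≡ 0 at y ∈ ∅; g ≡ 0 at y ∈ {8}; common: ∅.
  x = 7: f ≡ 0 at y ∈ {8, 9}; g ≡ 0 at y ∈ {0}; common: ∅.
  x = 8: f ≡ 0 at y ∈ ∅; g ≡ 0 at y ∈ {3}; common: ∅.
  x = 9: f ≡ 0 at y ∈ ∅; g ≡ 0 at y ∈ {6}; common: ∅.
  x = 10: f ≡ 0 at y ∈ ∅; g ≡ 0 at y ∈ {9}; common: ∅.
Collecting: common zeros = {(0, 1), (1, 4)}, so the count is 2.
Comparison with the Bézout bound: 2 ≤ 2 = deg(f)·deg(g), as expected for curves with no common component (the bound is attained).


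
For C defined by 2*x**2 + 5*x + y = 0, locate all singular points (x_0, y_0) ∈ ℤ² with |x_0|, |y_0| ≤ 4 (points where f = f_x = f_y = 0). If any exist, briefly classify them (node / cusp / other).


No singular points in the scanned grid; C is smooth there.

Compute partial derivatives:
  f_x = 4*x + 5.
  f_y = 1.
f_y = 1 is a nonzero constant, so f_y never vanishes: no point (x, y) can satisfy f = f_x = f_y = 0. In particular no (x, y) ∈ {−4, ..., 4}² is singular; the curve is smooth.


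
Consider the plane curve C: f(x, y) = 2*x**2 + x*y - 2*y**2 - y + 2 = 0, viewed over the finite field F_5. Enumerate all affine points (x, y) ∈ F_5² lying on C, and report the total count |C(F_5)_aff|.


Affine F_5-points: {(2, 0), (2, 3), (3, 0), (3, 1), (4, 1), (4, 3)}; count = 6.

For each of the 25 pairs (x, y) ∈ F_5², evaluate f(x, y) mod 5. Record the zeros.
  x = 0: [0↦2, 1↦4, 2↦2, 3↦1, 4↦1]  zeros at y ∈ ∅
  x = 1: [0↦4, 1↦2, 2↦1, 3↦1, 4↦2]  zeros at y ∈ ∅
  x = 2: [0↦0, 1↦4, 2↦4, 3↦0, 4↦2]  zeros at y ∈ {0, 3}
  x = 3: [0↦0, 1↦0, 2↦1, 3↦3, 4↦1]  zeros at y ∈ {0, 1}
  x = 4: [0↦4, 1↦0, 2↦2, 3↦0, 4↦4]  zeros at y ∈ {1, 3}
Collecting zeros: affine points = {(2, 0), (2, 3), (3, 0), (3, 1), (4, 1), (4, 3)}.
Total count |C(F_5)_aff| = 6.
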